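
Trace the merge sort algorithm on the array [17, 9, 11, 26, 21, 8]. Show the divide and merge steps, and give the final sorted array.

Merge sort trace:

Split: [17, 9, 11, 26, 21, 8] -> [17, 9, 11] and [26, 21, 8]
  Split: [17, 9, 11] -> [17] and [9, 11]
    Split: [9, 11] -> [9] and [11]
    Merge: [9] + [11] -> [9, 11]
  Merge: [17] + [9, 11] -> [9, 11, 17]
  Split: [26, 21, 8] -> [26] and [21, 8]
    Split: [21, 8] -> [21] and [8]
    Merge: [21] + [8] -> [8, 21]
  Merge: [26] + [8, 21] -> [8, 21, 26]
Merge: [9, 11, 17] + [8, 21, 26] -> [8, 9, 11, 17, 21, 26]

Final sorted array: [8, 9, 11, 17, 21, 26]

The merge sort proceeds by recursively splitting the array and merging sorted halves.
After all merges, the sorted array is [8, 9, 11, 17, 21, 26].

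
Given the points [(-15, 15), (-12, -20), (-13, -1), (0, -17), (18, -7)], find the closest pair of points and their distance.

Computing all pairwise distances among 5 points:

d((-15, 15), (-12, -20)) = 35.1283
d((-15, 15), (-13, -1)) = 16.1245
d((-15, 15), (0, -17)) = 35.3412
d((-15, 15), (18, -7)) = 39.6611
d((-12, -20), (-13, -1)) = 19.0263
d((-12, -20), (0, -17)) = 12.3693 <-- minimum
d((-12, -20), (18, -7)) = 32.6956
d((-13, -1), (0, -17)) = 20.6155
d((-13, -1), (18, -7)) = 31.5753
d((0, -17), (18, -7)) = 20.5913

Closest pair: (-12, -20) and (0, -17) with distance 12.3693

The closest pair is (-12, -20) and (0, -17) with Euclidean distance 12.3693. For 5 points, brute-force pairwise comparison is shown above. For large n, the divide-and-conquer algorithm (sort by x, recurse on halves, check the dividing strip) achieves O(n log n).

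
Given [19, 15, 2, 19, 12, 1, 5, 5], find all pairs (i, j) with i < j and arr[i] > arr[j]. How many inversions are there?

Finding inversions in [19, 15, 2, 19, 12, 1, 5, 5]:

(0, 1): arr[0]=19 > arr[1]=15
(0, 2): arr[0]=19 > arr[2]=2
(0, 4): arr[0]=19 > arr[4]=12
(0, 5): arr[0]=19 > arr[5]=1
(0, 6): arr[0]=19 > arr[6]=5
(0, 7): arr[0]=19 > arr[7]=5
(1, 2): arr[1]=15 > arr[2]=2
(1, 4): arr[1]=15 > arr[4]=12
(1, 5): arr[1]=15 > arr[5]=1
(1, 6): arr[1]=15 > arr[6]=5
(1, 7): arr[1]=15 > arr[7]=5
(2, 5): arr[2]=2 > arr[5]=1
(3, 4): arr[3]=19 > arr[4]=12
(3, 5): arr[3]=19 > arr[5]=1
(3, 6): arr[3]=19 > arr[6]=5
(3, 7): arr[3]=19 > arr[7]=5
(4, 5): arr[4]=12 > arr[5]=1
(4, 6): arr[4]=12 > arr[6]=5
(4, 7): arr[4]=12 > arr[7]=5

Total inversions: 19

The array has 19 inversion(s): (0,1), (0,2), (0,4), (0,5), (0,6), (0,7), (1,2), (1,4), (1,5), (1,6), (1,7), (2,5), (3,4), (3,5), (3,6), (3,7), (4,5), (4,6), (4,7). Each pair (i,j) satisfies i < j and arr[i] > arr[j].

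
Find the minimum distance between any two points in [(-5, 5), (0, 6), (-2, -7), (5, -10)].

Computing all pairwise distances among 4 points:

d((-5, 5), (0, 6)) = 5.099 <-- minimum
d((-5, 5), (-2, -7)) = 12.3693
d((-5, 5), (5, -10)) = 18.0278
d((0, 6), (-2, -7)) = 13.1529
d((0, 6), (5, -10)) = 16.7631
d((-2, -7), (5, -10)) = 7.6158

Closest pair: (-5, 5) and (0, 6) with distance 5.099

The closest pair is (-5, 5) and (0, 6) with Euclidean distance 5.099. For 4 points, brute-force pairwise comparison is shown above. For large n, the divide-and-conquer algorithm (sort by x, recurse on halves, check the dividing strip) achieves O(n log n).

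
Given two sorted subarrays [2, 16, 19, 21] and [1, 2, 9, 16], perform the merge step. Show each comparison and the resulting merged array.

Merging process:

Compare 2 vs 1: take 1 from right. Merged: [1]
Compare 2 vs 2: take 2 from left. Merged: [1, 2]
Compare 16 vs 2: take 2 from right. Merged: [1, 2, 2]
Compare 16 vs 9: take 9 from right. Merged: [1, 2, 2, 9]
Compare 16 vs 16: take 16 from left. Merged: [1, 2, 2, 9, 16]
Compare 19 vs 16: take 16 from right. Merged: [1, 2, 2, 9, 16, 16]
Append remaining from left: [19, 21]. Merged: [1, 2, 2, 9, 16, 16, 19, 21]

Final merged array: [1, 2, 2, 9, 16, 16, 19, 21]
Total comparisons: 6

The merged array is [1, 2, 2, 9, 16, 16, 19, 21], requiring 6 comparisons. The merge step runs in O(n) time where n is the total number of elements.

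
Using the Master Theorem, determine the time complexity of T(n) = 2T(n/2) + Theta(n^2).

Master Theorem for T(n) = 2T(n/2) + O(n^2):

a = 2, b = 2, c = 2
log_b(a) = log_2(2) = 1.0000

Case 3: c = 2 > log_2(2) = 1.0000
T(n) = O(n^2) = O(n^2)

For T(n) = 2T(n/2) + O(n^2): log_2(2) = 1.0000. This is Case 3 of the Master Theorem (c > log_b(a), work dominated by root), giving O(n^2).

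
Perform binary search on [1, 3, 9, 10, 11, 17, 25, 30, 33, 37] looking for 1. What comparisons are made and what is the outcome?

Binary search for 1 in [1, 3, 9, 10, 11, 17, 25, 30, 33, 37]:

lo=0, hi=9, mid=4, arr[mid]=11 -> 11 > 1, search left half
lo=0, hi=3, mid=1, arr[mid]=3 -> 3 > 1, search left half
lo=0, hi=0, mid=0, arr[mid]=1 -> Found target at index 0!

Binary search finds 1 at index 0 after 3 comparisons. The search repeatedly halves the search space by comparing with the middle element.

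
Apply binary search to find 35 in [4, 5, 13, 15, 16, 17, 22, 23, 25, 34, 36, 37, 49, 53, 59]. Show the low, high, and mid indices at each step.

Binary search for 35 in [4, 5, 13, 15, 16, 17, 22, 23, 25, 34, 36, 37, 49, 53, 59]:

lo=0, hi=14, mid=7, arr[mid]=23 -> 23 < 35, search right half
lo=8, hi=14, mid=11, arr[mid]=37 -> 37 > 35, search left half
lo=8, hi=10, mid=9, arr[mid]=34 -> 34 < 35, search right half
lo=10, hi=10, mid=10, arr[mid]=36 -> 36 > 35, search left half
lo=10 > hi=9, target 35 not found

Binary search determines that 35 is not in the array after 4 comparisons. The search space was exhausted without finding the target.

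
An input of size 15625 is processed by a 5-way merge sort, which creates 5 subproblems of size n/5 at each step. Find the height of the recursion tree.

For divide and conquer with division factor 5:

Problem sizes at each level:
Level 0: 15625
Level 1: 3125
Level 2: 625
Level 3: 125
Level 4: 25
Level 5: 5
Level 6: 1

The root is level 0 and the size-1 base case is level 6 (the tree spans levels 0 through 6, i.e. 7 levels counting the root), so the depth is the number of divisions: log_5(15625) = 6

The recursion tree depth is log_5(15625) = 6. At each level, the problem size is divided by 5, so it takes 6 divisions to reduce to a base case of size 1. The algorithm makes 5 recursive calls at each level.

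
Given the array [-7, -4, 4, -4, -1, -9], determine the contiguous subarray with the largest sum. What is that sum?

Using Kadane's algorithm on [-7, -4, 4, -4, -1, -9]:

Scanning through the array:
Position 1 (value -4): max_ending_here = -4, max_so_far = -4
Position 2 (value 4): max_ending_here = 4, max_so_far = 4
Position 3 (value -4): max_ending_here = 0, max_so_far = 4
Position 4 (value -1): max_ending_here = -1, max_so_far = 4
Position 5 (value -9): max_ending_here = -9, max_so_far = 4

Maximum subarray: [4]
Maximum sum: 4

The maximum subarray is [4] with sum 4. This subarray runs from index 2 to index 2.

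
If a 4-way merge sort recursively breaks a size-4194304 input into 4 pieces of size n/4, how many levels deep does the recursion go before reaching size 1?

For divide and conquer with division factor 4:

Problem sizes at each level:
Level 0: 4194304
Level 1: 1048576
Level 2: 262144
Level 3: 65536
Level 4: 16384
Level 5: 4096
Level 6: 1024
Level 7: 256
Level 8: 64
Level 9: 16
Level 10: 4
Level 11: 1

The root is level 0 and the size-1 base case is level 11 (the tree spans levels 0 through 11, i.e. 12 levels counting the root), so the depth is the number of divisions: log_4(4194304) = 11

The recursion tree depth is log_4(4194304) = 11. At each level, the problem size is divided by 4, so it takes 11 divisions to reduce to a base case of size 1. The algorithm makes 4 recursive calls at each level.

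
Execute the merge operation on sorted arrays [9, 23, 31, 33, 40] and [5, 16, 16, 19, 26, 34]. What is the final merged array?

Merging process:

Compare 9 vs 5: take 5 from right. Merged: [5]
Compare 9 vs 16: take 9 from left. Merged: [5, 9]
Compare 23 vs 16: take 16 from right. Merged: [5, 9, 16]
Compare 23 vs 16: take 16 from right. Merged: [5, 9, 16, 16]
Compare 23 vs 19: take 19 from right. Merged: [5, 9, 16, 16, 19]
Compare 23 vs 26: take 23 from left. Merged: [5, 9, 16, 16, 19, 23]
Compare 31 vs 26: take 26 from right. Merged: [5, 9, 16, 16, 19, 23, 26]
Compare 31 vs 34: take 31 from left. Merged: [5, 9, 16, 16, 19, 23, 26, 31]
Compare 33 vs 34: take 33 from left. Merged: [5, 9, 16, 16, 19, 23, 26, 31, 33]
Compare 40 vs 34: take 34 from right. Merged: [5, 9, 16, 16, 19, 23, 26, 31, 33, 34]
Append remaining from left: [40]. Merged: [5, 9, 16, 16, 19, 23, 26, 31, 33, 34, 40]

Final merged array: [5, 9, 16, 16, 19, 23, 26, 31, 33, 34, 40]
Total comparisons: 10

The merged array is [5, 9, 16, 16, 19, 23, 26, 31, 33, 34, 40], requiring 10 comparisons. The merge step runs in O(n) time where n is the total number of elements.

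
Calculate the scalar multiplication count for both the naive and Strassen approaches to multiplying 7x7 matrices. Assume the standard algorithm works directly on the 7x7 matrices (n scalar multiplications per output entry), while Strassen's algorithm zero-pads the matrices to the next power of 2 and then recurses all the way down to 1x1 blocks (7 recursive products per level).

Matrix multiplication for 7x7 matrices:

Strassen's algorithm requires power-of-2 dimensions. Pad 7x7 to 8x8 (next power of 2).

Standard algorithm: 7^3 = 343 multiplications
Strassen's algorithm: 7^(log2(8)) = 7^3 = 343 multiplications
Savings: 343 - 343 = 0 multiplications

Standard: 343 multiplications (7^3). Strassen: 343 multiplications (7^3, after padding to 8x8). Strassen reduces 8 recursive multiplications to 7 at each level.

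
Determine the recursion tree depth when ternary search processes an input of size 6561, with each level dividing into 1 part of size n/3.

For divide and conquer with division factor 3:

Problem sizes at each level:
Level 0: 6561
Level 1: 2187
Level 2: 729
Level 3: 243
Level 4: 81
Level 5: 27
Level 6: 9
Level 7: 3
Level 8: 1

The root is level 0 and the size-1 base case is level 8 (the tree spans levels 0 through 8, i.e. 9 levels counting the root), so the depth is the number of divisions: log_3(6561) = 8

The recursion tree depth is log_3(6561) = 8. At each level, the problem size is divided by 3, so it takes 8 divisions to reduce to a base case of size 1. The algorithm makes 1 recursive call at each level.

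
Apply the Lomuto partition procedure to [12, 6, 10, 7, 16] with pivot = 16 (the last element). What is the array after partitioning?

Lomuto partition with pivot = 16:

Initial array: [12, 6, 10, 7, 16]

arr[0]=12 <= 16: swap with position 0, array becomes [12, 6, 10, 7, 16]
arr[1]=6 <= 16: swap with position 1, array becomes [12, 6, 10, 7, 16]
arr[2]=10 <= 16: swap with position 2, array becomes [12, 6, 10, 7, 16]
arr[3]=7 <= 16: swap with position 3, array becomes [12, 6, 10, 7, 16]

Place pivot at position 4: [12, 6, 10, 7, 16]
Pivot position: 4

After partitioning with pivot 16, the array becomes [12, 6, 10, 7, 16]. The pivot is placed at index 4. All elements to the left of the pivot are <= 16, and all elements to the right are > 16.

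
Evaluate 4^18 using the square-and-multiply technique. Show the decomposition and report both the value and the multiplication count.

Computing 4^18 by squaring (build up from 4^1; each line after the first costs one multiplication):

4^1 = 4
4^2 = (4^1)^2 = 4^2 = 16
4^4 = (4^2)^2 = 16^2 = 256
4^8 = (4^4)^2 = 256^2 = 65536
4^9 = 4 * 4^8 = 4 * 65536 = 262144
4^18 = (4^9)^2 = 262144^2 = 68719476736

Result: 68719476736
Multiplications needed: 5 (5 lines after 4^1)

4^18 = 68719476736. Using exponentiation by squaring, this requires 5 multiplications. The key idea: if the exponent is even, square the half-power; if odd, multiply by the base once.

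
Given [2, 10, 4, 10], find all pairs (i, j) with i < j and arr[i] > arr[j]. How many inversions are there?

Finding inversions in [2, 10, 4, 10]:

(1, 2): arr[1]=10 > arr[2]=4

Total inversions: 1

The array has 1 inversion(s): (1,2). Each pair (i,j) satisfies i < j and arr[i] > arr[j].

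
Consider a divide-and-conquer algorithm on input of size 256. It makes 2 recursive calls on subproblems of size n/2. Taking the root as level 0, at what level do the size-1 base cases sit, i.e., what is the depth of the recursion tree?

For divide and conquer with division factor 2:

Problem sizes at each level:
Level 0: 256
Level 1: 128
Level 2: 64
Level 3: 32
Level 4: 16
Level 5: 8
Level 6: 4
Level 7: 2
Level 8: 1

The root is level 0 and the size-1 base case is level 8 (the tree spans levels 0 through 8, i.e. 9 levels counting the root), so the depth is the number of divisions: log_2(256) = 8

The recursion tree depth is log_2(256) = 8. At each level, the problem size is divided by 2, so it takes 8 divisions to reduce to a base case of size 1. The algorithm makes 2 recursive calls at each level.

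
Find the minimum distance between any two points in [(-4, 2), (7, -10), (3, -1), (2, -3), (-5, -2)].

Computing all pairwise distances among 5 points:

d((-4, 2), (7, -10)) = 16.2788
d((-4, 2), (3, -1)) = 7.6158
d((-4, 2), (2, -3)) = 7.8102
d((-4, 2), (-5, -2)) = 4.1231
d((7, -10), (3, -1)) = 9.8489
d((7, -10), (2, -3)) = 8.6023
d((7, -10), (-5, -2)) = 14.4222
d((3, -1), (2, -3)) = 2.2361 <-- minimum
d((3, -1), (-5, -2)) = 8.0623
d((2, -3), (-5, -2)) = 7.0711

Closest pair: (3, -1) and (2, -3) with distance 2.2361

The closest pair is (3, -1) and (2, -3) with Euclidean distance 2.2361. For 5 points, brute-force pairwise comparison is shown above. For large n, the divide-and-conquer algorithm (sort by x, recurse on halves, check the dividing strip) achieves O(n log n).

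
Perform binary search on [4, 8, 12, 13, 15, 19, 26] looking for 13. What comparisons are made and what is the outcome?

Binary search for 13 in [4, 8, 12, 13, 15, 19, 26]:

lo=0, hi=6, mid=3, arr[mid]=13 -> Found target at index 3!

Binary search finds 13 at index 3 after 1 comparisons. The search repeatedly halves the search space by comparing with the middle element.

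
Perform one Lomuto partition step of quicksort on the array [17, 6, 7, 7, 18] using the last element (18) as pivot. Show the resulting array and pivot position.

Lomuto partition with pivot = 18:

Initial array: [17, 6, 7, 7, 18]

arr[0]=17 <= 18: swap with position 0, array becomes [17, 6, 7, 7, 18]
arr[1]=6 <= 18: swap with position 1, array becomes [17, 6, 7, 7, 18]
arr[2]=7 <= 18: swap with position 2, array becomes [17, 6, 7, 7, 18]
arr[3]=7 <= 18: swap with position 3, array becomes [17, 6, 7, 7, 18]

Place pivot at position 4: [17, 6, 7, 7, 18]
Pivot position: 4

After partitioning with pivot 18, the array becomes [17, 6, 7, 7, 18]. The pivot is placed at index 4. All elements to the left of the pivot are <= 18, and all elements to the right are > 18.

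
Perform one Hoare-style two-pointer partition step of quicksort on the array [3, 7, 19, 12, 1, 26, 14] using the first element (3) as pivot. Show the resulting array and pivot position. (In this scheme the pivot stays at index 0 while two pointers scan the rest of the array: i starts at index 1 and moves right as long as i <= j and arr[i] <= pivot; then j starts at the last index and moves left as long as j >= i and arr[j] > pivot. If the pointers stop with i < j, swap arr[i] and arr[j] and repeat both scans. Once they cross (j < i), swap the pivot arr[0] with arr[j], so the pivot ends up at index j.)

Hoare-style two-pointer partition with pivot = 3:

Initial array: [3, 7, 19, 12, 1, 26, 14]

Pointers start at i = 1, j = 6.
i stops at index 1 (arr[1]=7 > 3), j stops at index 4 (arr[4]=1 <= 3): swap arr[1] and arr[4], array becomes [3, 1, 19, 12, 7, 26, 14]
i ends at 2, j ends at 1: the pointers have crossed (j < i), so scanning stops.

Swap pivot arr[0] with arr[1] to place pivot at position 1: [1, 3, 19, 12, 7, 26, 14]
Pivot position: 1

After partitioning with pivot 3, the array becomes [1, 3, 19, 12, 7, 26, 14]. The pivot is placed at index 1. All elements to the left of the pivot are <= 3, and all elements to the right are > 3.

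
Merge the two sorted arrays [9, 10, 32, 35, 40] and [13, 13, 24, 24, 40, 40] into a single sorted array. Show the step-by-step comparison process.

Merging process:

Compare 9 vs 13: take 9 from left. Merged: [9]
Compare 10 vs 13: take 10 from left. Merged: [9, 10]
Compare 32 vs 13: take 13 from right. Merged: [9, 10, 13]
Compare 32 vs 13: take 13 from right. Merged: [9, 10, 13, 13]
Compare 32 vs 24: take 24 from right. Merged: [9, 10, 13, 13, 24]
Compare 32 vs 24: take 24 from right. Merged: [9, 10, 13, 13, 24, 24]
Compare 32 vs 40: take 32 from left. Merged: [9, 10, 13, 13, 24, 24, 32]
Compare 35 vs 40: take 35 from left. Merged: [9, 10, 13, 13, 24, 24, 32, 35]
Compare 40 vs 40: take 40 from left. Merged: [9, 10, 13, 13, 24, 24, 32, 35, 40]
Append remaining from right: [40, 40]. Merged: [9, 10, 13, 13, 24, 24, 32, 35, 40, 40, 40]

Final merged array: [9, 10, 13, 13, 24, 24, 32, 35, 40, 40, 40]
Total comparisons: 9

The merged array is [9, 10, 13, 13, 24, 24, 32, 35, 40, 40, 40], requiring 9 comparisons. The merge step runs in O(n) time where n is the total number of elements.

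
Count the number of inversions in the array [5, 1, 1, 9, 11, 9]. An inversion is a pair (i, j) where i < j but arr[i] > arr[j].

Finding inversions in [5, 1, 1, 9, 11, 9]:

(0, 1): arr[0]=5 > arr[1]=1
(0, 2): arr[0]=5 > arr[2]=1
(4, 5): arr[4]=11 > arr[5]=9

Total inversions: 3

The array has 3 inversion(s): (0,1), (0,2), (4,5). Each pair (i,j) satisfies i < j and arr[i] > arr[j].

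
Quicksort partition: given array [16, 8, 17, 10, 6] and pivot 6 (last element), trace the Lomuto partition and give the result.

Lomuto partition with pivot = 6:

Initial array: [16, 8, 17, 10, 6]

arr[0]=16 > 6: no swap
arr[1]=8 > 6: no swap
arr[2]=17 > 6: no swap
arr[3]=10 > 6: no swap

Place pivot at position 0: [6, 8, 17, 10, 16]
Pivot position: 0

After partitioning with pivot 6, the array becomes [6, 8, 17, 10, 16]. The pivot is placed at index 0. All elements to the left of the pivot are <= 6, and all elements to the right are > 6.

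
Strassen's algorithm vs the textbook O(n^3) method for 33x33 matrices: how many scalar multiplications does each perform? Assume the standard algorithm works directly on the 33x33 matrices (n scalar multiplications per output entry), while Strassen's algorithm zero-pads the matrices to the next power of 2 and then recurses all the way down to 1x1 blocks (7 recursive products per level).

Matrix multiplication for 33x33 matrices:

Strassen's algorithm requires power-of-2 dimensions. Pad 33x33 to 64x64 (next power of 2).

Standard algorithm: 33^3 = 35937 multiplications
Strassen's algorithm: 7^(log2(64)) = 7^6 = 117649 multiplications
Difference: 35937 - 117649 = -81712 (Strassen uses MORE here due to padding overhead — for small or just-over-power-of-2 n, padding can outweigh the per-level savings)

Standard: 35937 multiplications (33^3). Strassen: 117649 multiplications (7^6, after padding to 64x64). Strassen reduces 8 recursive multiplications to 7 at each level.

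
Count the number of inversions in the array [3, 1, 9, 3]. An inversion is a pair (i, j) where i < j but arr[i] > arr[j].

Finding inversions in [3, 1, 9, 3]:

(0, 1): arr[0]=3 > arr[1]=1
(2, 3): arr[2]=9 > arr[3]=3

Total inversions: 2

The array has 2 inversion(s): (0,1), (2,3). Each pair (i,j) satisfies i < j and arr[i] > arr[j].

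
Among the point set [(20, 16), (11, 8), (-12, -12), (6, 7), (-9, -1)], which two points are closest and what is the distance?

Computing all pairwise distances among 5 points:

d((20, 16), (11, 8)) = 12.0416
d((20, 16), (-12, -12)) = 42.5206
d((20, 16), (6, 7)) = 16.6433
d((20, 16), (-9, -1)) = 33.6155
d((11, 8), (-12, -12)) = 30.4795
d((11, 8), (6, 7)) = 5.099 <-- minimum
d((11, 8), (-9, -1)) = 21.9317
d((-12, -12), (6, 7)) = 26.1725
d((-12, -12), (-9, -1)) = 11.4018
d((6, 7), (-9, -1)) = 17.0

Closest pair: (11, 8) and (6, 7) with distance 5.099

The closest pair is (11, 8) and (6, 7) with Euclidean distance 5.099. For 5 points, brute-force pairwise comparison is shown above. For large n, the divide-and-conquer algorithm (sort by x, recurse on halves, check the dividing strip) achieves O(n log n).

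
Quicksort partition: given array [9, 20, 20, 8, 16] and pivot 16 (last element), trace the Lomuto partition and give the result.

Lomuto partition with pivot = 16:

Initial array: [9, 20, 20, 8, 16]

arr[0]=9 <= 16: swap with position 0, array becomes [9, 20, 20, 8, 16]
arr[1]=20 > 16: no swap
arr[2]=20 > 16: no swap
arr[3]=8 <= 16: swap with position 1, array becomes [9, 8, 20, 20, 16]

Place pivot at position 2: [9, 8, 16, 20, 20]
Pivot position: 2

After partitioning with pivot 16, the array becomes [9, 8, 16, 20, 20]. The pivot is placed at index 2. All elements to the left of the pivot are <= 16, and all elements to the right are > 16.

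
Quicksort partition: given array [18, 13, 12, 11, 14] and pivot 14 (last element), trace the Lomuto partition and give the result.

Lomuto partition with pivot = 14:

Initial array: [18, 13, 12, 11, 14]

arr[0]=18 > 14: no swap
arr[1]=13 <= 14: swap with position 0, array becomes [13, 18, 12, 11, 14]
arr[2]=12 <= 14: swap with position 1, array becomes [13, 12, 18, 11, 14]
arr[3]=11 <= 14: swap with position 2, array becomes [13, 12, 11, 18, 14]

Place pivot at position 3: [13, 12, 11, 14, 18]
Pivot position: 3

After partitioning with pivot 14, the array becomes [13, 12, 11, 14, 18]. The pivot is placed at index 3. All elements to the left of the pivot are <= 14, and all elements to the right are > 14.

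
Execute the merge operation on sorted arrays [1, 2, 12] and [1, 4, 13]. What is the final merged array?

Merging process:

Compare 1 vs 1: take 1 from left. Merged: [1]
Compare 2 vs 1: take 1 from right. Merged: [1, 1]
Compare 2 vs 4: take 2 from left. Merged: [1, 1, 2]
Compare 12 vs 4: take 4 from right. Merged: [1, 1, 2, 4]
Compare 12 vs 13: take 12 from left. Merged: [1, 1, 2, 4, 12]
Append remaining from right: [13]. Merged: [1, 1, 2, 4, 12, 13]

Final merged array: [1, 1, 2, 4, 12, 13]
Total comparisons: 5

The merged array is [1, 1, 2, 4, 12, 13], requiring 5 comparisons. The merge step runs in O(n) time where n is the total number of elements.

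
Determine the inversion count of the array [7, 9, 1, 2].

Finding inversions in [7, 9, 1, 2]:

(0, 2): arr[0]=7 > arr[2]=1
(0, 3): arr[0]=7 > arr[3]=2
(1, 2): arr[1]=9 > arr[2]=1
(1, 3): arr[1]=9 > arr[3]=2

Total inversions: 4

The array has 4 inversion(s): (0,2), (0,3), (1,2), (1,3). Each pair (i,j) satisfies i < j and arr[i] > arr[j].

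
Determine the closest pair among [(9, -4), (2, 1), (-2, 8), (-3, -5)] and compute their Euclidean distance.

Computing all pairwise distances among 4 points:

d((9, -4), (2, 1)) = 8.6023
d((9, -4), (-2, 8)) = 16.2788
d((9, -4), (-3, -5)) = 12.0416
d((2, 1), (-2, 8)) = 8.0623
d((2, 1), (-3, -5)) = 7.8102 <-- minimum
d((-2, 8), (-3, -5)) = 13.0384

Closest pair: (2, 1) and (-3, -5) with distance 7.8102

The closest pair is (2, 1) and (-3, -5) with Euclidean distance 7.8102. For 4 points, brute-force pairwise comparison is shown above. For large n, the divide-and-conquer algorithm (sort by x, recurse on halves, check the dividing strip) achieves O(n log n).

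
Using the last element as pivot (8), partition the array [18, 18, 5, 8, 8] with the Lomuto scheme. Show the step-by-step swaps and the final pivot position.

Lomuto partition with pivot = 8:

Initial array: [18, 18, 5, 8, 8]

arr[0]=18 > 8: no swap
arr[1]=18 > 8: no swap
arr[2]=5 <= 8: swap with position 0, array becomes [5, 18, 18, 8, 8]
arr[3]=8 <= 8: swap with position 1, array becomes [5, 8, 18, 18, 8]

Place pivot at position 2: [5, 8, 8, 18, 18]
Pivot position: 2

After partitioning with pivot 8, the array becomes [5, 8, 8, 18, 18]. The pivot is placed at index 2. All elements to the left of the pivot are <= 8, and all elements to the right are > 8.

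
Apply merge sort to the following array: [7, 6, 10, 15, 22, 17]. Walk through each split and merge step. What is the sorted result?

Merge sort trace:

Split: [7, 6, 10, 15, 22, 17] -> [7, 6, 10] and [15, 22, 17]
  Split: [7, 6, 10] -> [7] and [6, 10]
    Split: [6, 10] -> [6] and [10]
    Merge: [6] + [10] -> [6, 10]
  Merge: [7] + [6, 10] -> [6, 7, 10]
  Split: [15, 22, 17] -> [15] and [22, 17]
    Split: [22, 17] -> [22] and [17]
    Merge: [22] + [17] -> [17, 22]
  Merge: [15] + [17, 22] -> [15, 17, 22]
Merge: [6, 7, 10] + [15, 17, 22] -> [6, 7, 10, 15, 17, 22]

Final sorted array: [6, 7, 10, 15, 17, 22]

The merge sort proceeds by recursively splitting the array and merging sorted halves.
After all merges, the sorted array is [6, 7, 10, 15, 17, 22].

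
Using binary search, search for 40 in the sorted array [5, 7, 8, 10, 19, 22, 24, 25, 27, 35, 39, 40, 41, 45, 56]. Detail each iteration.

Binary search for 40 in [5, 7, 8, 10, 19, 22, 24, 25, 27, 35, 39, 40, 41, 45, 56]:

lo=0, hi=14, mid=7, arr[mid]=25 -> 25 < 40, search right half
lo=8, hi=14, mid=11, arr[mid]=40 -> Found target at index 11!

Binary search finds 40 at index 11 after 2 comparisons. The search repeatedly halves the search space by comparing with the middle element.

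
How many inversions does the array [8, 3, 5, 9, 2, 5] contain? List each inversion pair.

Finding inversions in [8, 3, 5, 9, 2, 5]:

(0, 1): arr[0]=8 > arr[1]=3
(0, 2): arr[0]=8 > arr[2]=5
(0, 4): arr[0]=8 > arr[4]=2
(0, 5): arr[0]=8 > arr[5]=5
(1, 4): arr[1]=3 > arr[4]=2
(2, 4): arr[2]=5 > arr[4]=2
(3, 4): arr[3]=9 > arr[4]=2
(3, 5): arr[3]=9 > arr[5]=5

Total inversions: 8

The array has 8 inversion(s): (0,1), (0,2), (0,4), (0,5), (1,4), (2,4), (3,4), (3,5). Each pair (i,j) satisfies i < j and arr[i] > arr[j].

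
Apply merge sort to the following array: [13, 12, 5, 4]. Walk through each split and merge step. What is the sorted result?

Merge sort trace:

Split: [13, 12, 5, 4] -> [13, 12] and [5, 4]
  Split: [13, 12] -> [13] and [12]
  Merge: [13] + [12] -> [12, 13]
  Split: [5, 4] -> [5] and [4]
  Merge: [5] + [4] -> [4, 5]
Merge: [12, 13] + [4, 5] -> [4, 5, 12, 13]

Final sorted array: [4, 5, 12, 13]

The merge sort proceeds by recursively splitting the array and merging sorted halves.
After all merges, the sorted array is [4, 5, 12, 13].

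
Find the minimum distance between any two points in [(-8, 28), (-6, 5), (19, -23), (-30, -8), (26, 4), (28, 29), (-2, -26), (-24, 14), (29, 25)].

Computing all pairwise distances among 9 points:

d((-8, 28), (-6, 5)) = 23.0868
d((-8, 28), (19, -23)) = 57.7062
d((-8, 28), (-30, -8)) = 42.19
d((-8, 28), (26, 4)) = 41.6173
d((-8, 28), (28, 29)) = 36.0139
d((-8, 28), (-2, -26)) = 54.3323
d((-8, 28), (-24, 14)) = 21.2603
d((-8, 28), (29, 25)) = 37.1214
d((-6, 5), (19, -23)) = 37.5366
d((-6, 5), (-30, -8)) = 27.2947
d((-6, 5), (26, 4)) = 32.0156
d((-6, 5), (28, 29)) = 41.6173
d((-6, 5), (-2, -26)) = 31.257
d((-6, 5), (-24, 14)) = 20.1246
d((-6, 5), (29, 25)) = 40.3113
d((19, -23), (-30, -8)) = 51.2445
d((19, -23), (26, 4)) = 27.8927
d((19, -23), (28, 29)) = 52.7731
d((19, -23), (-2, -26)) = 21.2132
d((19, -23), (-24, 14)) = 56.7274
d((19, -23), (29, 25)) = 49.0306
d((-30, -8), (26, 4)) = 57.2713
d((-30, -8), (28, 29)) = 68.7968
d((-30, -8), (-2, -26)) = 33.2866
d((-30, -8), (-24, 14)) = 22.8035
d((-30, -8), (29, 25)) = 67.6018
d((26, 4), (28, 29)) = 25.0799
d((26, 4), (-2, -26)) = 41.0366
d((26, 4), (-24, 14)) = 50.9902
d((26, 4), (29, 25)) = 21.2132
d((28, 29), (-2, -26)) = 62.6498
d((28, 29), (-24, 14)) = 54.1202
d((28, 29), (29, 25)) = 4.1231 <-- minimum
d((-2, -26), (-24, 14)) = 45.6508
d((-2, -26), (29, 25)) = 59.6825
d((-24, 14), (29, 25)) = 54.1295

Closest pair: (28, 29) and (29, 25) with distance 4.1231

The closest pair is (28, 29) and (29, 25) with Euclidean distance 4.1231. For 9 points, brute-force pairwise comparison is shown above. For large n, the divide-and-conquer algorithm (sort by x, recurse on halves, check the dividing strip) achieves O(n log n).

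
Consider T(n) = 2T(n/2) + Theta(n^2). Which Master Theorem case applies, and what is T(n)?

Master Theorem for T(n) = 2T(n/2) + O(n^2):

a = 2, b = 2, c = 2
log_b(a) = log_2(2) = 1.0000

Case 3: c = 2 > log_2(2) = 1.0000
T(n) = O(n^2) = O(n^2)

For T(n) = 2T(n/2) + O(n^2): log_2(2) = 1.0000. This is Case 3 of the Master Theorem (c > log_b(a), work dominated by root), giving O(n^2).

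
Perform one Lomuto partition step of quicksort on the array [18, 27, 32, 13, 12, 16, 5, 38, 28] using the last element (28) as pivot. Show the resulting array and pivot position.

Lomuto partition with pivot = 28:

Initial array: [18, 27, 32, 13, 12, 16, 5, 38, 28]

arr[0]=18 <= 28: swap with position 0, array becomes [18, 27, 32, 13, 12, 16, 5, 38, 28]
arr[1]=27 <= 28: swap with position 1, array becomes [18, 27, 32, 13, 12, 16, 5, 38, 28]
arr[2]=32 > 28: no swap
arr[3]=13 <= 28: swap with position 2, array becomes [18, 27, 13, 32, 12, 16, 5, 38, 28]
arr[4]=12 <= 28: swap with position 3, array becomes [18, 27, 13, 12, 32, 16, 5, 38, 28]
arr[5]=16 <= 28: swap with position 4, array becomes [18, 27, 13, 12, 16, 32, 5, 38, 28]
arr[6]=5 <= 28: swap with position 5, array becomes [18, 27, 13, 12, 16, 5, 32, 38, 28]
arr[7]=38 > 28: no swap

Place pivot at position 6: [18, 27, 13, 12, 16, 5, 28, 38, 32]
Pivot position: 6

After partitioning with pivot 28, the array becomes [18, 27, 13, 12, 16, 5, 28, 38, 32]. The pivot is placed at index 6. All elements to the left of the pivot are <= 28, and all elements to the right are > 28.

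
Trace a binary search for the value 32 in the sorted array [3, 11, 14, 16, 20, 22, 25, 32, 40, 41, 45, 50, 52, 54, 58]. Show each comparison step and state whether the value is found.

Binary search for 32 in [3, 11, 14, 16, 20, 22, 25, 32, 40, 41, 45, 50, 52, 54, 58]:

lo=0, hi=14, mid=7, arr[mid]=32 -> Found target at index 7!

Binary search finds 32 at index 7 after 1 comparisons. The search repeatedly halves the search space by comparing with the middle element.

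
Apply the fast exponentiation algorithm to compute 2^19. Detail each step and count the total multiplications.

Computing 2^19 by squaring (build up from 2^1; each line after the first costs one multiplication):

2^1 = 2
2^2 = (2^1)^2 = 2^2 = 4
2^4 = (2^2)^2 = 4^2 = 16
2^8 = (2^4)^2 = 16^2 = 256
2^9 = 2 * 2^8 = 2 * 256 = 512
2^18 = (2^9)^2 = 512^2 = 262144
2^19 = 2 * 2^18 = 2 * 262144 = 524288

Result: 524288
Multiplications needed: 6 (6 lines after 2^1)

2^19 = 524288. Using exponentiation by squaring, this requires 6 multiplications. The key idea: if the exponent is even, square the half-power; if odd, multiply by the base once.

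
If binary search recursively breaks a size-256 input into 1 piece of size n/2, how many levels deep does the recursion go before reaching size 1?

For divide and conquer with division factor 2:

Problem sizes at each level:
Level 0: 256
Level 1: 128
Level 2: 64
Level 3: 32
Level 4: 16
Level 5: 8
Level 6: 4
Level 7: 2
Level 8: 1

The root is level 0 and the size-1 base case is level 8 (the tree spans levels 0 through 8, i.e. 9 levels counting the root), so the depth is the number of divisions: log_2(256) = 8

The recursion tree depth is log_2(256) = 8. At each level, the problem size is divided by 2, so it takes 8 divisions to reduce to a base case of size 1. The algorithm makes 1 recursive call at each level.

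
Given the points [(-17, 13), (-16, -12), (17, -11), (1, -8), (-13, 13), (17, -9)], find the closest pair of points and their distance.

Computing all pairwise distances among 6 points:

d((-17, 13), (-16, -12)) = 25.02
d((-17, 13), (17, -11)) = 41.6173
d((-17, 13), (1, -8)) = 27.6586
d((-17, 13), (-13, 13)) = 4.0
d((-17, 13), (17, -9)) = 40.4969
d((-16, -12), (17, -11)) = 33.0151
d((-16, -12), (1, -8)) = 17.4642
d((-16, -12), (-13, 13)) = 25.1794
d((-16, -12), (17, -9)) = 33.1361
d((17, -11), (1, -8)) = 16.2788
d((17, -11), (-13, 13)) = 38.4187
d((17, -11), (17, -9)) = 2.0 <-- minimum
d((1, -8), (-13, 13)) = 25.2389
d((1, -8), (17, -9)) = 16.0312
d((-13, 13), (17, -9)) = 37.2022

Closest pair: (17, -11) and (17, -9) with distance 2.0

The closest pair is (17, -11) and (17, -9) with Euclidean distance 2.0. For 6 points, brute-force pairwise comparison is shown above. For large n, the divide-and-conquer algorithm (sort by x, recurse on halves, check the dividing strip) achieves O(n log n).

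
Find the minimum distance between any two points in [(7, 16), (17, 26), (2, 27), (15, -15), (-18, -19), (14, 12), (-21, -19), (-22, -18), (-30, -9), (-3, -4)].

Computing all pairwise distances among 10 points:

d((7, 16), (17, 26)) = 14.1421
d((7, 16), (2, 27)) = 12.083
d((7, 16), (15, -15)) = 32.0156
d((7, 16), (-18, -19)) = 43.0116
d((7, 16), (14, 12)) = 8.0623
d((7, 16), (-21, -19)) = 44.8219
d((7, 16), (-22, -18)) = 44.6878
d((7, 16), (-30, -9)) = 44.6542
d((7, 16), (-3, -4)) = 22.3607
d((17, 26), (2, 27)) = 15.0333
d((17, 26), (15, -15)) = 41.0488
d((17, 26), (-18, -19)) = 57.0088
d((17, 26), (14, 12)) = 14.3178
d((17, 26), (-21, -19)) = 58.8982
d((17, 26), (-22, -18)) = 58.7963
d((17, 26), (-30, -9)) = 58.6003
d((17, 26), (-3, -4)) = 36.0555
d((2, 27), (15, -15)) = 43.9659
d((2, 27), (-18, -19)) = 50.1597
d((2, 27), (14, 12)) = 19.2094
d((2, 27), (-21, -19)) = 51.4296
d((2, 27), (-22, -18)) = 51.0
d((2, 27), (-30, -9)) = 48.1664
d((2, 27), (-3, -4)) = 31.4006
d((15, -15), (-18, -19)) = 33.2415
d((15, -15), (14, 12)) = 27.0185
d((15, -15), (-21, -19)) = 36.2215
d((15, -15), (-22, -18)) = 37.1214
d((15, -15), (-30, -9)) = 45.3982
d((15, -15), (-3, -4)) = 21.095
d((-18, -19), (14, 12)) = 44.5533
d((-18, -19), (-21, -19)) = 3.0
d((-18, -19), (-22, -18)) = 4.1231
d((-18, -19), (-30, -9)) = 15.6205
d((-18, -19), (-3, -4)) = 21.2132
d((14, 12), (-21, -19)) = 46.7547
d((14, 12), (-22, -18)) = 46.8615
d((14, 12), (-30, -9)) = 48.7545
d((14, 12), (-3, -4)) = 23.3452
d((-21, -19), (-22, -18)) = 1.4142 <-- minimum
d((-21, -19), (-30, -9)) = 13.4536
d((-21, -19), (-3, -4)) = 23.4307
d((-22, -18), (-30, -9)) = 12.0416
d((-22, -18), (-3, -4)) = 23.6008
d((-30, -9), (-3, -4)) = 27.4591

Closest pair: (-21, -19) and (-22, -18) with distance 1.4142

The closest pair is (-21, -19) and (-22, -18) with Euclidean distance 1.4142. For 10 points, brute-force pairwise comparison is shown above. For large n, the divide-and-conquer algorithm (sort by x, recurse on halves, check the dividing strip) achieves O(n log n).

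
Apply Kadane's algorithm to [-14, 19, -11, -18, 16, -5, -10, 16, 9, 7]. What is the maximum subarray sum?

Using Kadane's algorithm on [-14, 19, -11, -18, 16, -5, -10, 16, 9, 7]:

Scanning through the array:
Position 1 (value 19): max_ending_here = 19, max_so_far = 19
Position 2 (value -11): max_ending_here = 8, max_so_far = 19
Position 3 (value -18): max_ending_here = -10, max_so_far = 19
Position 4 (value 16): max_ending_here = 16, max_so_far = 19
Position 5 (value -5): max_ending_here = 11, max_so_far = 19
Position 6 (value -10): max_ending_here = 1, max_so_far = 19
Position 7 (value 16): max_ending_here = 17, max_so_far = 19
Position 8 (value 9): max_ending_here = 26, max_so_far = 26
Position 9 (value 7): max_ending_here = 33, max_so_far = 33

Maximum subarray: [16, -5, -10, 16, 9, 7]
Maximum sum: 33

The maximum subarray is [16, -5, -10, 16, 9, 7] with sum 33. This subarray runs from index 4 to index 9.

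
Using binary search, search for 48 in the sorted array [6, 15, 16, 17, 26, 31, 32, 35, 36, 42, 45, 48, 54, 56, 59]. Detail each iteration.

Binary search for 48 in [6, 15, 16, 17, 26, 31, 32, 35, 36, 42, 45, 48, 54, 56, 59]:

lo=0, hi=14, mid=7, arr[mid]=35 -> 35 < 48, search right half
lo=8, hi=14, mid=11, arr[mid]=48 -> Found target at index 11!

Binary search finds 48 at index 11 after 2 comparisons. The search repeatedly halves the search space by comparing with the middle element.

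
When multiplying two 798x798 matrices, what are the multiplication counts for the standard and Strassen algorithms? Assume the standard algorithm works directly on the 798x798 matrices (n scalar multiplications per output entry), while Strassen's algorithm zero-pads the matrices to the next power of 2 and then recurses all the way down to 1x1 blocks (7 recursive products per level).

Matrix multiplication for 798x798 matrices:

Strassen's algorithm requires power-of-2 dimensions. Pad 798x798 to 1024x1024 (next power of 2).

Standard algorithm: 798^3 = 508169592 multiplications
Strassen's algorithm: 7^(log2(1024)) = 7^10 = 282475249 multiplications
Savings: 508169592 - 282475249 = 225694343 multiplications

Standard: 508169592 multiplications (798^3). Strassen: 282475249 multiplications (7^10, after padding to 1024x1024). Strassen reduces 8 recursive multiplications to 7 at each level.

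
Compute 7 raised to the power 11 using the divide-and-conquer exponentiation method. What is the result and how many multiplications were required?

Computing 7^11 by squaring (build up from 7^1; each line after the first costs one multiplication):

7^1 = 7
7^2 = (7^1)^2 = 7^2 = 49
7^4 = (7^2)^2 = 49^2 = 2401
7^5 = 7 * 7^4 = 7 * 2401 = 16807
7^10 = (7^5)^2 = 16807^2 = 282475249
7^11 = 7 * 7^10 = 7 * 282475249 = 1977326743

Result: 1977326743
Multiplications needed: 5 (5 lines after 7^1)

7^11 = 1977326743. Using exponentiation by squaring, this requires 5 multiplications. The key idea: if the exponent is even, square the half-power; if odd, multiply by the base once.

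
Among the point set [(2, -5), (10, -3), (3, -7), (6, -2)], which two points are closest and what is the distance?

Computing all pairwise distances among 4 points:

d((2, -5), (10, -3)) = 8.2462
d((2, -5), (3, -7)) = 2.2361 <-- minimum
d((2, -5), (6, -2)) = 5.0
d((10, -3), (3, -7)) = 8.0623
d((10, -3), (6, -2)) = 4.1231
d((3, -7), (6, -2)) = 5.831

Closest pair: (2, -5) and (3, -7) with distance 2.2361

The closest pair is (2, -5) and (3, -7) with Euclidean distance 2.2361. For 4 points, brute-force pairwise comparison is shown above. For large n, the divide-and-conquer algorithm (sort by x, recurse on halves, check the dividing strip) achieves O(n log n).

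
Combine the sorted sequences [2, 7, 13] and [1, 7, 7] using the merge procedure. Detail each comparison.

Merging process:

Compare 2 vs 1: take 1 from right. Merged: [1]
Compare 2 vs 7: take 2 from left. Merged: [1, 2]
Compare 7 vs 7: take 7 from left. Merged: [1, 2, 7]
Compare 13 vs 7: take 7 from right. Merged: [1, 2, 7, 7]
Compare 13 vs 7: take 7 from right. Merged: [1, 2, 7, 7, 7]
Append remaining from left: [13]. Merged: [1, 2, 7, 7, 7, 13]

Final merged array: [1, 2, 7, 7, 7, 13]
Total comparisons: 5

The merged array is [1, 2, 7, 7, 7, 13], requiring 5 comparisons. The merge step runs in O(n) time where n is the total number of elements.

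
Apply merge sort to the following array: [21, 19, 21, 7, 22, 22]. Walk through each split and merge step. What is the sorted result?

Merge sort trace:

Split: [21, 19, 21, 7, 22, 22] -> [21, 19, 21] and [7, 22, 22]
  Split: [21, 19, 21] -> [21] and [19, 21]
    Split: [19, 21] -> [19] and [21]
    Merge: [19] + [21] -> [19, 21]
  Merge: [21] + [19, 21] -> [19, 21, 21]
  Split: [7, 22, 22] -> [7] and [22, 22]
    Split: [22, 22] -> [22] and [22]
    Merge: [22] + [22] -> [22, 22]
  Merge: [7] + [22, 22] -> [7, 22, 22]
Merge: [19, 21, 21] + [7, 22, 22] -> [7, 19, 21, 21, 22, 22]

Final sorted array: [7, 19, 21, 21, 22, 22]

The merge sort proceeds by recursively splitting the array and merging sorted halves.
After all merges, the sorted array is [7, 19, 21, 21, 22, 22].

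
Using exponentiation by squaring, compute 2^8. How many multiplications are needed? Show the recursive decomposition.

Computing 2^8 by squaring (build up from 2^1; each line after the first costs one multiplication):

2^1 = 2
2^2 = (2^1)^2 = 2^2 = 4
2^4 = (2^2)^2 = 4^2 = 16
2^8 = (2^4)^2 = 16^2 = 256

Result: 256
Multiplications needed: 3 (3 lines after 2^1)

2^8 = 256. Using exponentiation by squaring, this requires 3 multiplications. The key idea: if the exponent is even, square the half-power; if odd, multiply by the base once.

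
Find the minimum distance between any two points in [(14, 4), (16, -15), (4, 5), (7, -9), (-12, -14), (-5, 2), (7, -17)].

Computing all pairwise distances among 7 points:

d((14, 4), (16, -15)) = 19.105
d((14, 4), (4, 5)) = 10.0499
d((14, 4), (7, -9)) = 14.7648
d((14, 4), (-12, -14)) = 31.6228
d((14, 4), (-5, 2)) = 19.105
d((14, 4), (7, -17)) = 22.1359
d((16, -15), (4, 5)) = 23.3238
d((16, -15), (7, -9)) = 10.8167
d((16, -15), (-12, -14)) = 28.0179
d((16, -15), (-5, 2)) = 27.0185
d((16, -15), (7, -17)) = 9.2195
d((4, 5), (7, -9)) = 14.3178
d((4, 5), (-12, -14)) = 24.8395
d((4, 5), (-5, 2)) = 9.4868
d((4, 5), (7, -17)) = 22.2036
d((7, -9), (-12, -14)) = 19.6469
d((7, -9), (-5, 2)) = 16.2788
d((7, -9), (7, -17)) = 8.0 <-- minimum
d((-12, -14), (-5, 2)) = 17.4642
d((-12, -14), (7, -17)) = 19.2354
d((-5, 2), (7, -17)) = 22.4722

Closest pair: (7, -9) and (7, -17) with distance 8.0

The closest pair is (7, -9) and (7, -17) with Euclidean distance 8.0. For 7 points, brute-force pairwise comparison is shown above. For large n, the divide-and-conquer algorithm (sort by x, recurse on halves, check the dividing strip) achieves O(n log n).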